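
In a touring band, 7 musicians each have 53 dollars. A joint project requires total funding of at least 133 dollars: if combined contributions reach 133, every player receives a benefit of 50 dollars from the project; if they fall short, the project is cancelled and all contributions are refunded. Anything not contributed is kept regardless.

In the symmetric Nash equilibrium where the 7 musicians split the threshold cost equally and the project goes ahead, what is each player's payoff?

84 dollars

Equal share of the threshold: 133/7 = 19.
At this profile no one gains by cutting their contribution: any cut drops the total below 133, the project is cancelled, contributions are refunded, and the deviator ends with 53, which is less than 53 − 19 + 50 = 84. Contributing more than 19 just wastes the excess. So contributing exactly 19 is a best response.
Each player's payoff: 53 − 19 + 50 = 84.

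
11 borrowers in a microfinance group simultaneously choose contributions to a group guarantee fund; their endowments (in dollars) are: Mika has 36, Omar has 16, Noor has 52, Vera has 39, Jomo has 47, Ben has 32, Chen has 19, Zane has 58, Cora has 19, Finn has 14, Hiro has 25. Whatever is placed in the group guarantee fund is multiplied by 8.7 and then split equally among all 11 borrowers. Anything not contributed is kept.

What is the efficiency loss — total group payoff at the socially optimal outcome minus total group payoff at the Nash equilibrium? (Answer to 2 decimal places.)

The private return per contributed unit is 8.7/11 = 0.7909 < 1 for every player regardless of endowment, so the Nash equilibrium is zero contribution and the group total is Σ E_j = 36 + 16 + 52 + 39 + 47 + 32 + 19 + 58 + 19 + 14 + 25 = 357.
Each contributed unit returns 8.700 to the group, so the social optimum is full contribution by everyone: group total = 8.700 × 357 = 3105.90.
Efficiency loss = (8.700 − 1) × 357 = 2748.90.

2748.90 dollars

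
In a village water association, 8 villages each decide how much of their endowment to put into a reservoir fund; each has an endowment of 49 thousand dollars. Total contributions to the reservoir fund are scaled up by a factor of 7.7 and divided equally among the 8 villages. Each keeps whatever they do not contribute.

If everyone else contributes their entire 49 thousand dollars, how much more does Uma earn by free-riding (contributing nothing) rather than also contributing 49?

1.84 thousand dollars

Switching from a contribution of 49 to 0 lets Uma keep an extra 49 thousand dollars, but lowers the reservoir fund by 49, which costs Uma their own share of that drop: 7.7/8 × 49 = 47.16.
Net gain = 49 − 47.16 = 1.84. The private return per contributed unit (0.9625) is below 1, so free-riding is indeed the best response regardless of what the others do.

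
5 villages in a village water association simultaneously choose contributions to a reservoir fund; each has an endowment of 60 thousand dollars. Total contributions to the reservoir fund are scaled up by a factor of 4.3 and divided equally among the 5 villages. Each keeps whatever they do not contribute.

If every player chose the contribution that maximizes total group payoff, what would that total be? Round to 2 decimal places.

1290.00 thousand dollars

Each contributed unit returns 4.300 to the group as a whole (0.8600 to each of 5 players), which exceeds 1, so the social optimum is full contribution: group total = 4.300 × 300 = 1290.00.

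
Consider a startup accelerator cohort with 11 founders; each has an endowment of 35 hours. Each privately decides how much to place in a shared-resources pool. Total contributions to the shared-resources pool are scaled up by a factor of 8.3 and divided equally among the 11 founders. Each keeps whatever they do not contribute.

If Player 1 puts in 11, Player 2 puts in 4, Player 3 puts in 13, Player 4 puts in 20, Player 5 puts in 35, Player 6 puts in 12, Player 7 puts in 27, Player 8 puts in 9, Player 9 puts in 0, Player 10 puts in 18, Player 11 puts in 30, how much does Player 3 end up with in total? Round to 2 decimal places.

157.06 hours

Total contributed: 11 + 4 + 13 + 20 + 35 + 12 + 27 + 9 + 0 + 18 + 30 = 179.
Each receives 8.3 × 179 / 11 = 135.06 from the shared-resources pool.
Player 3 keeps 35 − 13 = 22, so Player 3's payoff is 22 + 135.06 = 157.06.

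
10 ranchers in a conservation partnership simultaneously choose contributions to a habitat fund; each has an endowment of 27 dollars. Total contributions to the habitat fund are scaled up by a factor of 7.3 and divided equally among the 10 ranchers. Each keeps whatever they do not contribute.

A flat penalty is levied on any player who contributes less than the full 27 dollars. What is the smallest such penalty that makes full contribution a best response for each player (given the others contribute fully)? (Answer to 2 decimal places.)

Given the others contribute fully, the best deviation is to contribute 0 (any partial contribution still incurs the fine and gives up units whose private return 0.7300 is below 1).
Deviating from 27 to 0 saves 27 dollars but forfeits the deviator's share of the drop in the habitat fund: 7.3/10 × 27 = 19.71.
So the deviation gain is 27 − 19.71 = 7.29, and the fine must be at least 7.29 dollars to wipe it out.

7.29 dollars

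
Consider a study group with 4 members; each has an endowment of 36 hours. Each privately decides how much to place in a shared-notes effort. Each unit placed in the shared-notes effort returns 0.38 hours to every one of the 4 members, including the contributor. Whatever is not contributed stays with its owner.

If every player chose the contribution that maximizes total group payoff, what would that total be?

218.88 hours

Each contributed unit returns 1.520 to the group as a whole (0.38 to each of 4 players), which exceeds 1, so the social optimum is full contribution: group total = 1.520 × 144 = 218.88.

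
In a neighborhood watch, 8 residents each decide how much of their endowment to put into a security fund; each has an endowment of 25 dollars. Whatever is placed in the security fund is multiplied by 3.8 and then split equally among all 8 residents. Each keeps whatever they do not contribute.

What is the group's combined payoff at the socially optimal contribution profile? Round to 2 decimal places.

760.00 dollars

Each contributed unit returns 3.800 to the group as a whole (0.4750 to each of 8 players), which exceeds 1, so the social optimum is full contribution: group total = 3.800 × 200 = 760.00.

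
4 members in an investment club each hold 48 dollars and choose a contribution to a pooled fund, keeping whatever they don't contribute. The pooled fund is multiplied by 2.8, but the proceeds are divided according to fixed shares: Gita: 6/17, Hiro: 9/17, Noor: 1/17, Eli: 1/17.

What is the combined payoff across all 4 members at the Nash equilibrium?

278.40 dollars

A player with share s gets back 2.8·s per unit contributed, so full contribution is dominant for anyone with s > 1/2.8 = 0.3571 and zero contribution is dominant for anyone below.
The only share above 0.3571 is Hiro's 9/17, contributing 48; the remaining 3 contribute 0. Total contributed: 48.
The pooled fund pays out 2.8 × 48 = 134.40 in total (split across the unequal shares, but the aggregate is all that matters for the group sum).
The 3 free-riders keep 48 each, adding 144. Group total = 144 + 134.40 = 278.40.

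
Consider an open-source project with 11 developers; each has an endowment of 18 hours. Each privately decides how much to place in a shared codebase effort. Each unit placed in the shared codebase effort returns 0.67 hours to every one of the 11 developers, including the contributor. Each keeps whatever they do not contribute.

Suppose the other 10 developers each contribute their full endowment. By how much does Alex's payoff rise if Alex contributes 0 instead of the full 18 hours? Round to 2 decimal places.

Switching from a contribution of 18 to 0 lets Alex keep an extra 18 hours, but lowers the shared codebase effort by 18, which costs Alex their own share of that drop: 0.67 × 18 = 12.06.
Net gain = 18 − 12.06 = 5.94. The private return per contributed unit (0.67) is below 1, so free-riding is indeed the best response regardless of what the others do.

5.94 hours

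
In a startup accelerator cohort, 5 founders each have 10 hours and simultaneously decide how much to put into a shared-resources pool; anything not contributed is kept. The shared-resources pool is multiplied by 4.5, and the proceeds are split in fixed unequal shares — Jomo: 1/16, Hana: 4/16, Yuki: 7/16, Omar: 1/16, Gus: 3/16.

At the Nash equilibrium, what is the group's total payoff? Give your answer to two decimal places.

For player j, contributing a unit is worthwhile iff 4.5 × (j's share) ≥ 1, i.e. iff j's share is at least 0.2222.
Hana and Yuki are above the threshold, contributing 10 each; the remaining 3 contribute 0. Total contributed: 20.
The shared-resources pool pays out 4.5 × 20 = 90.00 in total (split across the unequal shares, but the aggregate is all that matters for the group sum).
The 3 free-riders keep 10 each, adding 30. Group total = 30 + 90.00 = 120.00.

120.00 hours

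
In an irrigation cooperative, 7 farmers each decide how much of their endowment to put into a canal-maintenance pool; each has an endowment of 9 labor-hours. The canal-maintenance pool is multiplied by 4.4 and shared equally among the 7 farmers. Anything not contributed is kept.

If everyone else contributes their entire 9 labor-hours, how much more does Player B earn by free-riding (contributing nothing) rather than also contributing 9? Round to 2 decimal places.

Switching from a contribution of 9 to 0 lets Player B keep an extra 9 labor-hours, but lowers the canal-maintenance pool by 9, which costs Player B their own share of that drop: 4.4/7 × 9 = 5.66.
Net gain = 9 − 5.66 = 3.34. The private return per contributed unit (0.6286) is below 1, so free-riding is indeed the best response regardless of what the others do.

3.34 labor-hours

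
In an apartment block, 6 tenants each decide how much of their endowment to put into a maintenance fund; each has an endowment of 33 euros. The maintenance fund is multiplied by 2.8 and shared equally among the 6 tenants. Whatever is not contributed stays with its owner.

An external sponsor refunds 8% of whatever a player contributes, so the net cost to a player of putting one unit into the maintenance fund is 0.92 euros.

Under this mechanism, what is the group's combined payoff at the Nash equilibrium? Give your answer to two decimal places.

The effective private return is (2.8/6) / 0.92 = 0.5072, which is still under 1, so the mechanism doesn't change anyone's dominant strategy: zero contribution.
Everyone keeps their endowment and the group total is 6 × 33 = 198.

198.00 euros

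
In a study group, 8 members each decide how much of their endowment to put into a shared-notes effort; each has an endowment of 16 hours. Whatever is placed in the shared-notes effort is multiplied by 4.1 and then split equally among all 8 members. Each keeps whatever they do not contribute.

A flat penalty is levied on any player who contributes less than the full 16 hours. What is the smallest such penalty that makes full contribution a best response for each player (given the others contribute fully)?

7.80 hours

Given the others contribute fully, the best deviation is to contribute 0 (any partial contribution still incurs the fine and gives up units whose private return 0.5125 is below 1).
Deviating from 16 to 0 saves 16 hours but forfeits the deviator's share of the drop in the shared-notes effort: 4.1/8 × 16 = 8.20.
So the deviation gain is 16 − 8.20 = 7.80, and the fine must be at least 7.80 hours to wipe it out.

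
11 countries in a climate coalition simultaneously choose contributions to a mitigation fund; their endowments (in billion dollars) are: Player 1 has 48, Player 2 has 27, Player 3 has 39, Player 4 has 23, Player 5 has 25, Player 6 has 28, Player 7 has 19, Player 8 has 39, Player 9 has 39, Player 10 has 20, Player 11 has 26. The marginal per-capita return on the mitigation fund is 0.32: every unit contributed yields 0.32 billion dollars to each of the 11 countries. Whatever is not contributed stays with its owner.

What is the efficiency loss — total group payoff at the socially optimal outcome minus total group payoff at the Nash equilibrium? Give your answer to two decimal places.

839.16 billion dollars

The private return per contributed unit is 0.32 < 1 for everyone, so the Nash equilibrium is zero contribution and the group total is Σ E_j = 48 + 27 + 39 + 23 + 25 + 28 + 19 + 39 + 39 + 20 + 26 = 333.
Each contributed unit returns 3.520 to the group, so the social optimum is full contribution by everyone: group total = 3.520 × 333 = 1172.16.
Efficiency loss = (3.520 − 1) × 333 = 839.16.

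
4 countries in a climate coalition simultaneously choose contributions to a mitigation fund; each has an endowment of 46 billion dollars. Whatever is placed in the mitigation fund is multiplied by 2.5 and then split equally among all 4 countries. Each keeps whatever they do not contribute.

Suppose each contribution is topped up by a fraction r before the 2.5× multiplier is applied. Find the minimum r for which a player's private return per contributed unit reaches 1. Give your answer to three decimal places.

With matching at rate r, one contributed unit becomes (1 + r) in the mitigation fund and returns 2.5 × (1 + r) / 4 to the contributor.
Setting this equal to 1: 1 + r = 4/2.5 = 1.6000.
So the minimum matching rate is r = 1.6000 − 1 = 0.600.

0.600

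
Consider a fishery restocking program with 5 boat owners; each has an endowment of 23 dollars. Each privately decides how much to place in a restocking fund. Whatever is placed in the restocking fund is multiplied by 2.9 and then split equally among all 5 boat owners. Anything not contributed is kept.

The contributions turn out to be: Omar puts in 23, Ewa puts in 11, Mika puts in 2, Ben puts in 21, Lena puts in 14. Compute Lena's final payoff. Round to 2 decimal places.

Total contributed: 23 + 11 + 2 + 21 + 14 = 71.
Each receives 2.9 × 71 / 5 = 41.18 from the restocking fund.
Lena keeps 23 − 14 = 9, so Lena's payoff is 9 + 41.18 = 50.18.

50.18 dollars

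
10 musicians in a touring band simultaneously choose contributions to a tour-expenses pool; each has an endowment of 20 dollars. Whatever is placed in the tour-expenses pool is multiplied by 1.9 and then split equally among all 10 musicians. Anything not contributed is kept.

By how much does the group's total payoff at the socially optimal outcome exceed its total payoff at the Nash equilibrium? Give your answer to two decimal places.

Each contributed unit returns 1.9/10 = 0.1900 to its contributor — below 1 — so contributing 0 is dominant for every player. At the Nash equilibrium everyone keeps their 20, and the group total is 10 × 20 = 200.
Each contributed unit returns 1.900 to the group as a whole (0.1900 to each of 10 players), which exceeds 1, so the social optimum is full contribution: group total = 1.900 × 200 = 380.00.
Efficiency loss = 380.00 − 200 = 180.00.

180.00 dollars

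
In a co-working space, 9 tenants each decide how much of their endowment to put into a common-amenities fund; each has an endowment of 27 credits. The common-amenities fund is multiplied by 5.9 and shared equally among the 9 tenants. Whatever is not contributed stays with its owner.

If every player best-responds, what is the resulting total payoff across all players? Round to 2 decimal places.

Each contributed unit returns 5.9/9 = 0.6556 to its contributor — below 1 — so contributing 0 is dominant for every player. At the Nash equilibrium everyone keeps their 27, and the group total is 9 × 27 = 243.

243.00 credits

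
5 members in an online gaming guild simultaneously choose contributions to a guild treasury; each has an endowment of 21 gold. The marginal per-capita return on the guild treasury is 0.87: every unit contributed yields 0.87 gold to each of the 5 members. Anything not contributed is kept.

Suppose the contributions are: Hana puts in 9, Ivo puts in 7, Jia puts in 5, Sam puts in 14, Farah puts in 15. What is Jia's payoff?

59.50 gold

Total contributed: 9 + 7 + 5 + 14 + 15 = 50.
Each receives 0.87 × 50 = 43.50 from the guild treasury.
Jia keeps 21 − 5 = 16, so Jia's payoff is 16 + 43.50 = 59.50.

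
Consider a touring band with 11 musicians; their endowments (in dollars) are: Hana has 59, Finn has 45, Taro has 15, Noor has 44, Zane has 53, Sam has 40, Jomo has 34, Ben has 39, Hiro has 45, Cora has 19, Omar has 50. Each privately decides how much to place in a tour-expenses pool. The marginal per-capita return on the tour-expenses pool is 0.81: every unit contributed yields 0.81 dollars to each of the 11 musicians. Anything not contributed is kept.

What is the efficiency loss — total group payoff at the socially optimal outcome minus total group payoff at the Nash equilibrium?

3504.13 dollars

The private return per contributed unit is 0.81 < 1 for everyone, so the Nash equilibrium is zero contribution and the group total is Σ E_j = 59 + 45 + 15 + 44 + 53 + 40 + 34 + 39 + 45 + 19 + 50 = 443.
Each contributed unit returns 8.910 to the group, so the social optimum is full contribution by everyone: group total = 8.910 × 443 = 3947.13.
Efficiency loss = (8.910 − 1) × 443 = 3504.13.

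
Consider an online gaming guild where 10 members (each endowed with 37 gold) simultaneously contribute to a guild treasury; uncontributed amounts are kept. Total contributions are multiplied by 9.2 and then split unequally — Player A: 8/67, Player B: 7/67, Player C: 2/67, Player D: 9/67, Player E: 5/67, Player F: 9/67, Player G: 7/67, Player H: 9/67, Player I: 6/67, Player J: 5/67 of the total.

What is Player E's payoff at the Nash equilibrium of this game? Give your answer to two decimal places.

For player j, contributing a unit is worthwhile iff 9.2 × (j's share) ≥ 1, i.e. iff j's share is at least 0.1087.
Player A, Player D, Player F and Player H are above the threshold, contributing 37 each; the remaining 6 contribute 0. Total contributed: 148.
Player E keeps 37 and receives 9.2 × 148 × 5/67 = 101.61 from the guild treasury, for a payoff of 138.61.

138.61 gold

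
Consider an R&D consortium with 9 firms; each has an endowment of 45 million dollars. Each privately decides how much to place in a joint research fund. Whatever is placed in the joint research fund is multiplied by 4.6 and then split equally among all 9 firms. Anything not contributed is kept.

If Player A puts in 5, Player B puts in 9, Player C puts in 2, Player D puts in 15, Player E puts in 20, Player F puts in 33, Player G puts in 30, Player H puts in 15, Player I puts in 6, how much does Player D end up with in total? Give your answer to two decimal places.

Total contributed: 5 + 9 + 2 + 15 + 20 + 33 + 30 + 15 + 6 = 135.
Each receives 4.6 × 135 / 9 = 69.00 from the joint research fund.
Player D keeps 45 − 15 = 30, so Player D's payoff is 30 + 69.00 = 99.00.

99.00 million dollars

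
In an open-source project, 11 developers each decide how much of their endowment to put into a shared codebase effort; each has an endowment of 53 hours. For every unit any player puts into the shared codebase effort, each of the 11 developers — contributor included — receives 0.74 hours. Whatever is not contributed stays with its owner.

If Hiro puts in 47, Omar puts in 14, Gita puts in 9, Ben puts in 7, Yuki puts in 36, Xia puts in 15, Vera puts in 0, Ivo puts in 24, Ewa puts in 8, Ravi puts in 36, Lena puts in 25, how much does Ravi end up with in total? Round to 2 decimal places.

Total contributed: 47 + 14 + 9 + 7 + 36 + 15 + 0 + 24 + 8 + 36 + 25 = 221.
Each receives 0.74 × 221 = 163.54 from the shared codebase effort.
Ravi keeps 53 − 36 = 17, so Ravi's payoff is 17 + 163.54 = 180.54.

180.54 hours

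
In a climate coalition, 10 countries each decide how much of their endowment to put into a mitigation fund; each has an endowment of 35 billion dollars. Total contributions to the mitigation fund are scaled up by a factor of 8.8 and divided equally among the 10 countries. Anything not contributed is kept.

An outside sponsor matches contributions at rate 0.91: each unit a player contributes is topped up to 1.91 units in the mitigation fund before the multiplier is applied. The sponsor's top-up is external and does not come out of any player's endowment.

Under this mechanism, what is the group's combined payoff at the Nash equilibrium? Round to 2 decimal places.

With the mechanism, a contributed unit returns 8.8 × 1.91 / 10 = 1.6808 per unit of net cost to the contributor — now above 1 — so contributing fully is weakly dominant for every player.
So the Nash equilibrium is full contribution by all 10; the group earns 8.8 × 1.91 × 350 = 5882.80.

5882.80 billion dollars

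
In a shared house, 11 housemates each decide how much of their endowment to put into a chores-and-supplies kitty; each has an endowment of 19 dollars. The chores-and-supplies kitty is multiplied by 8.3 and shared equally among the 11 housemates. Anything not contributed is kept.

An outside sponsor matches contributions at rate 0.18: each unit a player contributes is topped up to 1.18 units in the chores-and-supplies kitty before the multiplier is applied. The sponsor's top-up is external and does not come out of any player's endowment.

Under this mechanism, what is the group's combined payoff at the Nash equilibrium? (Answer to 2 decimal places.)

The effective private return is 8.3 × 1.18 / 11 = 0.8904, which is still under 1, so the mechanism doesn't change anyone's dominant strategy: zero contribution.
Everyone keeps their endowment and the group total is 11 × 19 = 209.

209.00 dollars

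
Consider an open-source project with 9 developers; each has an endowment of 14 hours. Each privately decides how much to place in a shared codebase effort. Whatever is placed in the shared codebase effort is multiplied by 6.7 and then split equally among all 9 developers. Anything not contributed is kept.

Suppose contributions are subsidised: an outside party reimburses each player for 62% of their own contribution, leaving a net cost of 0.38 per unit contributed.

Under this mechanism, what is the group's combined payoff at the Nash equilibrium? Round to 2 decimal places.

922.32 hours

The effective private return per unit is now (6.7/9) / 0.38 = 1.9591 > 1, so every player's dominant strategy flips to full contribution.
So the Nash equilibrium is full contribution by all 9; the group earns 9 × (14 × 0.62 + 6.7 × 14) = 922.32.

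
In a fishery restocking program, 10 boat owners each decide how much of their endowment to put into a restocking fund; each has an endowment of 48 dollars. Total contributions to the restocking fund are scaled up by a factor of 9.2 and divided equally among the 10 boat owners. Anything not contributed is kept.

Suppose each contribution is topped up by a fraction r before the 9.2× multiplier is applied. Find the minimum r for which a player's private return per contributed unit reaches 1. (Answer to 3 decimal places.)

0.087

With matching at rate r, one contributed unit becomes (1 + r) in the restocking fund and returns 9.2 × (1 + r) / 10 to the contributor.
Setting this equal to 1: 1 + r = 10/9.2 = 1.0870.
So the minimum matching rate is r = 1.0870 − 1 = 0.087.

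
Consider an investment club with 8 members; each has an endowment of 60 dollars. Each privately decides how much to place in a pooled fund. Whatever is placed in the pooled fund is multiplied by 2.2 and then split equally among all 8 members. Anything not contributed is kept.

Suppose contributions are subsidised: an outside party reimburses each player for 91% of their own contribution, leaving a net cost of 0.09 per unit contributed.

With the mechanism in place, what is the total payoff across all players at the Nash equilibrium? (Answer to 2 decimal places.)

1492.80 dollars

With the mechanism, a contributed unit returns (2.2/8) / 0.09 = 3.0556 per unit of net cost to the contributor — now above 1 — so contributing fully is weakly dominant for every player.
So the Nash equilibrium is full contribution by all 8; the group earns 8 × (60 × 0.91 + 2.2 × 60) = 1492.80.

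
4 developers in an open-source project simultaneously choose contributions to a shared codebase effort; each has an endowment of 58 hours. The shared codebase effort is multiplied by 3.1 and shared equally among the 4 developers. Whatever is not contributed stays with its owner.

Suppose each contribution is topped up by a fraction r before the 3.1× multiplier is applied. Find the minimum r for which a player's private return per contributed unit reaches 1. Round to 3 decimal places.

With matching at rate r, one contributed unit becomes (1 + r) in the shared codebase effort and returns 3.1 × (1 + r) / 4 to the contributor.
Setting this equal to 1: 1 + r = 4/3.1 = 1.2903.
So the minimum matching rate is r = 1.2903 − 1 = 0.290.

0.290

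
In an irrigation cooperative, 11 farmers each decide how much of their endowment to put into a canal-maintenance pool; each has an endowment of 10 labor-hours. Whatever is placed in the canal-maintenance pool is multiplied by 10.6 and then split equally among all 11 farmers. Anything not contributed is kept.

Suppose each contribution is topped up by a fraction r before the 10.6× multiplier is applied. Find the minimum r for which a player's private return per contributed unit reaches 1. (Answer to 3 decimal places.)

0.038

With matching at rate r, one contributed unit becomes (1 + r) in the canal-maintenance pool and returns 10.6 × (1 + r) / 11 to the contributor.
Setting this equal to 1: 1 + r = 11/10.6 = 1.0377.
So the minimum matching rate is r = 1.0377 − 1 = 0.038.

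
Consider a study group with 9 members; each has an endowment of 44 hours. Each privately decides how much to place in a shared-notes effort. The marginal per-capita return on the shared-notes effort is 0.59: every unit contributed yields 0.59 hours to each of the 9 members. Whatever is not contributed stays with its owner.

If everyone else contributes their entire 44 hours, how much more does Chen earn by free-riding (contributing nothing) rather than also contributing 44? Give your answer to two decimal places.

Switching from a contribution of 44 to 0 lets Chen keep an extra 44 hours, but lowers the shared-notes effort by 44, which costs Chen their own share of that drop: 0.59 × 44 = 25.96.
Net gain = 44 − 25.96 = 18.04. The private return per contributed unit (0.59) is below 1, so free-riding is indeed the best response regardless of what the others do.

18.04 hours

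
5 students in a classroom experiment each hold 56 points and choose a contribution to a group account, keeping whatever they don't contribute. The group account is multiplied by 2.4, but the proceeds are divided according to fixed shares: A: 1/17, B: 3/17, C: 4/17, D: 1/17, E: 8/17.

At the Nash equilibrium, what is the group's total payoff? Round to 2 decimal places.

A player with share s gets back 2.4·s per unit contributed, so full contribution is dominant for anyone with s > 1/2.4 = 0.4167 and zero contribution is dominant for anyone below.
E alone (share 8/17) is above the threshold, contributing 56; the remaining 4 contribute 0. Total contributed: 56.
The group account pays out 2.4 × 56 = 134.40 in total (split across the unequal shares, but the aggregate is all that matters for the group sum).
The 4 free-riders keep 56 each, adding 224. Group total = 224 + 134.40 = 358.40.

358.40 points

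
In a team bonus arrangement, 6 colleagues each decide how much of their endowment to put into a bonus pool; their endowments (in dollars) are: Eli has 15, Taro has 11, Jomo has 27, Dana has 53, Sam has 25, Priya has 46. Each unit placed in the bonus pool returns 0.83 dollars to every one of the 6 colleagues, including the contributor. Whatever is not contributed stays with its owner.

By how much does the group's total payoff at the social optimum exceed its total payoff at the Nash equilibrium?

704.46 dollars

The private return per contributed unit is 0.83 < 1 for everyone, so the Nash equilibrium is zero contribution and the group total is Σ E_j = 15 + 11 + 27 + 53 + 25 + 46 = 177.
Each contributed unit returns 4.980 to the group, so the social optimum is full contribution by everyone: group total = 4.980 × 177 = 881.46.
Efficiency loss = (4.980 − 1) × 177 = 704.46.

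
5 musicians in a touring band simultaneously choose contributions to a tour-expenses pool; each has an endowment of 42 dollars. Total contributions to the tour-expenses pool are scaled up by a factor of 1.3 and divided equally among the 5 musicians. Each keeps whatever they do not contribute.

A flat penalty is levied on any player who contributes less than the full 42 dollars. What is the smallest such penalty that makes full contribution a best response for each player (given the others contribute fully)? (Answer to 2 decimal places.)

Given the others contribute fully, the best deviation is to contribute 0 (any partial contribution still incurs the fine and gives up units whose private return 0.2600 is below 1).
Deviating from 42 to 0 saves 42 dollars but forfeits the deviator's share of the drop in the tour-expenses pool: 1.3/5 × 42 = 10.92.
So the deviation gain is 42 − 10.92 = 31.08, and the fine must be at least 31.08 dollars to wipe it out.

31.08 dollars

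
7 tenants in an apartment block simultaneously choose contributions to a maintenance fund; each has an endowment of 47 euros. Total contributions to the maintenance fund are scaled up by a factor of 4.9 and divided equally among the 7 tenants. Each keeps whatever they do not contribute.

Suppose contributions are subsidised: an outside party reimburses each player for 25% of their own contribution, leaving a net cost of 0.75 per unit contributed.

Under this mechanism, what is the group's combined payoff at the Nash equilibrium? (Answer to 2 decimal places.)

Even with the mechanism, each unit contributed returns only (4.9/7) / 0.75 = 0.9333 per unit of net cost, so contributing nothing is still dominant.
Everyone keeps their endowment and the group total is 7 × 47 = 329.

329.00 euros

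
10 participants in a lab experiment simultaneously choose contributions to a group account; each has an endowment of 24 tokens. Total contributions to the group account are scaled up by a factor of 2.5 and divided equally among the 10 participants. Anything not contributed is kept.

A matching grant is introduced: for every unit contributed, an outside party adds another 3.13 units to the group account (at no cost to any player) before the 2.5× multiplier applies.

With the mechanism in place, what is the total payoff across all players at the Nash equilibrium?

The effective private return per unit is now 2.5 × 4.13 / 10 = 1.0325 > 1, so every player's dominant strategy flips to full contribution.
So the Nash equilibrium is full contribution by all 10; the group earns 2.5 × 4.13 × 240 = 2478.00.

2478.00 tokens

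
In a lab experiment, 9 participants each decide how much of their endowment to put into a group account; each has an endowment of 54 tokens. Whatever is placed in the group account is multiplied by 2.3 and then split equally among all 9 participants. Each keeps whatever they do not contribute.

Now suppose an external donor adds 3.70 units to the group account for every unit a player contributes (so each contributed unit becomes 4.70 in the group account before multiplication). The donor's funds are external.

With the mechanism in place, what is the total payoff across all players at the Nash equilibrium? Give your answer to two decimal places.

Under the mechanism each unit contributed yields 2.3 × 4.70 / 9 = 1.2011 back to its contributor per unit of net cost, which exceeds 1, making full contribution the dominant choice for everyone.
At the Nash equilibrium everyone contributes 54. Group total payoff = 2.3 × 4.70 × 486 = 5253.66.

5253.66 tokens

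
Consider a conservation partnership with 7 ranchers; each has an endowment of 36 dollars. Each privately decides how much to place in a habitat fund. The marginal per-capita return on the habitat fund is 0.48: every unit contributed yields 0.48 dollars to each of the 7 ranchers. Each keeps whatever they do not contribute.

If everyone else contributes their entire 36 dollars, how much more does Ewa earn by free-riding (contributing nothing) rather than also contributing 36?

Switching from a contribution of 36 to 0 lets Ewa keep an extra 36 dollars, but lowers the habitat fund by 36, which costs Ewa their own share of that drop: 0.48 × 36 = 17.28.
Net gain = 36 − 17.28 = 18.72. The private return per contributed unit (0.48) is below 1, so free-riding is indeed the best response regardless of what the others do.

18.72 dollars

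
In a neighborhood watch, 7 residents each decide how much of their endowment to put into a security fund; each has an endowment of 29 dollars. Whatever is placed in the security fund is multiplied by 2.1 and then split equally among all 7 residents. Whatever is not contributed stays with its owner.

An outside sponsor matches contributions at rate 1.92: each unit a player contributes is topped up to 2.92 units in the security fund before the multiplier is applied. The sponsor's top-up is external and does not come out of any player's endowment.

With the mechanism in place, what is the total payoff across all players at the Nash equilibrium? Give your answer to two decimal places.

203.00 dollars

With the mechanism, a contributed unit returns 2.1 × 2.92 / 7 = 0.8760 per unit of net cost — still below 1 — so contributing 0 remains dominant for every player.
Everyone keeps their endowment and the group total is 7 × 29 = 203.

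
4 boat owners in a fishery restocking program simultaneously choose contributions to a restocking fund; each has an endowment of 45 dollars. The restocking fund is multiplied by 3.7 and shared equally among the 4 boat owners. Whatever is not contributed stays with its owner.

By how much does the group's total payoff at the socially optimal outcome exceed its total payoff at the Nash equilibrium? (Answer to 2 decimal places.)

Each contributed unit returns 3.7/4 = 0.9250 to its contributor — below 1 — so contributing 0 is dominant for every player. At the Nash equilibrium everyone keeps their 45, and the group total is 4 × 45 = 180.
Each contributed unit returns 3.700 to the group as a whole (0.9250 to each of 4 players), which exceeds 1, so the social optimum is full contribution: group total = 3.700 × 180 = 666.00.
Efficiency loss = 666.00 − 180 = 486.00.

486.00 dollars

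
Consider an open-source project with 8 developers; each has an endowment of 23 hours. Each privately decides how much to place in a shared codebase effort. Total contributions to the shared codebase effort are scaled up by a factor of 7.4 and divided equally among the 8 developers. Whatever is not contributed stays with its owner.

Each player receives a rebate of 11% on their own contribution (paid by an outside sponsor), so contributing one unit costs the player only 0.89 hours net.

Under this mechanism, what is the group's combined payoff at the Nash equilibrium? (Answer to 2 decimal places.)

1381.84 hours

The effective private return per unit is now (7.4/8) / 0.89 = 1.0393 > 1, so every player's dominant strategy flips to full contribution.
So the Nash equilibrium is full contribution by all 8; the group earns 8 × (23 × 0.11 + 7.4 × 23) = 1381.84.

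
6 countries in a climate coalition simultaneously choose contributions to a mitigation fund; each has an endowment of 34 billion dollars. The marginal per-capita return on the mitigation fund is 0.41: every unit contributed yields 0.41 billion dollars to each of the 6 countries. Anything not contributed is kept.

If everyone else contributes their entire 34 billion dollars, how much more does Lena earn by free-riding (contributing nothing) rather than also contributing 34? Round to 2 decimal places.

Switching from a contribution of 34 to 0 lets Lena keep an extra 34 billion dollars, but lowers the mitigation fund by 34, which costs Lena their own share of that drop: 0.41 × 34 = 13.94.
Net gain = 34 − 13.94 = 20.06. The private return per contributed unit (0.41) is below 1, so free-riding is indeed the best response regardless of what the others do.

20.06 billion dollars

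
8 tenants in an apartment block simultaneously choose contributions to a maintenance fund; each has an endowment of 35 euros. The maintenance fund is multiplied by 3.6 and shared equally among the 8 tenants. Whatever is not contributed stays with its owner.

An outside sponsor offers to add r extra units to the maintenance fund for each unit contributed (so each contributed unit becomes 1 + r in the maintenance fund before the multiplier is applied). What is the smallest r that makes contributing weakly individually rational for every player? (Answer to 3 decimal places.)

1.222

With matching at rate r, one contributed unit becomes (1 + r) in the maintenance fund and returns 3.6 × (1 + r) / 8 to the contributor.
Setting this equal to 1: 1 + r = 8/3.6 = 2.2222.
So the minimum matching rate is r = 2.2222 − 1 = 1.222.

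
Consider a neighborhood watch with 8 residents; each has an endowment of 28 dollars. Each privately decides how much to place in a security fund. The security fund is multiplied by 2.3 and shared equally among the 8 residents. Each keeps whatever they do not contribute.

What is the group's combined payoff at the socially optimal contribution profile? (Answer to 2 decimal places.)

515.20 dollars

Each contributed unit returns 2.300 to the group as a whole (0.2875 to each of 8 players), which exceeds 1, so the social optimum is full contribution: group total = 2.300 × 224 = 515.20.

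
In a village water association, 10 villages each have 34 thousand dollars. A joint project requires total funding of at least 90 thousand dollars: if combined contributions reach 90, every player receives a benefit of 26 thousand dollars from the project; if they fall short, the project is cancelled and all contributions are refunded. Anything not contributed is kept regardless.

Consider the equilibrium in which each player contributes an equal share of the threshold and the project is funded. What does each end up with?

51 thousand dollars

Equal share of the threshold: 90/10 = 9.
At this profile no one gains by cutting their contribution: any cut drops the total below 90, the project is cancelled, contributions are refunded, and the deviator ends with 34, which is less than 34 − 9 + 26 = 51. Contributing more than 9 just wastes the excess. So contributing exactly 9 is a best response.
Each player's payoff: 34 − 9 + 26 = 51.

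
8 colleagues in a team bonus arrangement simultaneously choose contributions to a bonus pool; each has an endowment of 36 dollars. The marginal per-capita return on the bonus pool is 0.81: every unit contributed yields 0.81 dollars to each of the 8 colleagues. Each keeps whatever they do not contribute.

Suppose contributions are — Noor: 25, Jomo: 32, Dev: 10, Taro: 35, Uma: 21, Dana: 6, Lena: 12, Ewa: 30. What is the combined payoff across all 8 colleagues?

1225.08 dollars

Total contributed: 25 + 32 + 10 + 35 + 21 + 6 + 12 + 30 = 171; total kept: 8 × 36 − 171 = 117.
The bonus pool pays out 0.81 × 8 × 171 = 1108.08 in aggregate.
Group total = 117 + 1108.08 = 1225.08.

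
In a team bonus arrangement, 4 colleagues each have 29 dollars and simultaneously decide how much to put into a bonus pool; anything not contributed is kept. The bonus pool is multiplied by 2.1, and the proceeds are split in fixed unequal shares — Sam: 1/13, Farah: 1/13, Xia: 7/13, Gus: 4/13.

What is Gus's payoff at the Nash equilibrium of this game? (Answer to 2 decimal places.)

47.74 dollars

Each unit j contributes comes back to j as 2.1 × (j's share), so j prefers to contribute only if that share exceeds 1/2.1 = 0.4762; otherwise keeping the unit dominates.
The only share above 0.4762 is Xia's 7/13, contributing 29; the remaining 3 contribute 0. Total contributed: 29.
Gus keeps 29 and receives 2.1 × 29 × 4/13 = 18.74 from the bonus pool, for a payoff of 47.74.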